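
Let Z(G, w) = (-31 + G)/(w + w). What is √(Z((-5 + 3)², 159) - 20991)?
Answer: I*√235855830/106 ≈ 144.88*I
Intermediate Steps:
Z(G, w) = (-31 + G)/(2*w) (Z(G, w) = (-31 + G)/((2*w)) = (-31 + G)*(1/(2*w)) = (-31 + G)/(2*w))
√(Z((-5 + 3)², 159) - 20991) = √((½)*(-31 + (-5 + 3)²)/159 - 20991) = √((½)*(1/159)*(-31 + (-2)²) - 20991) = √((½)*(1/159)*(-31 + 4) - 20991) = √((½)*(1/159)*(-27) - 20991) = √(-9/106 - 20991) = √(-2225055/106) = I*√235855830/106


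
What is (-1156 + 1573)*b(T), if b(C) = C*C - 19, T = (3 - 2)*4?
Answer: -1251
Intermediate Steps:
T = 4 (T = 1*4 = 4)
b(C) = -19 + C**2 (b(C) = C**2 - 19 = -19 + C**2)
(-1156 + 1573)*b(T) = (-1156 + 1573)*(-19 + 4**2) = 417*(-19 + 16) = 417*(-3) = -1251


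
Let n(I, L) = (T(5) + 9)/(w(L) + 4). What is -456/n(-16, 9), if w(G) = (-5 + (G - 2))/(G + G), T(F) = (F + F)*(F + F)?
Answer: -5624/327 ≈ -17.199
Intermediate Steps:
T(F) = 4*F² (T(F) = (2*F)*(2*F) = 4*F²)
w(G) = (-7 + G)/(2*G) (w(G) = (-5 + (-2 + G))/((2*G)) = (-7 + G)*(1/(2*G)) = (-7 + G)/(2*G))
n(I, L) = 109/(4 + (-7 + L)/(2*L)) (n(I, L) = (4*5² + 9)/((-7 + L)/(2*L) + 4) = (4*25 + 9)/(4 + (-7 + L)/(2*L)) = (100 + 9)/(4 + (-7 + L)/(2*L)) = 109/(4 + (-7 + L)/(2*L)))
-456/n(-16, 9) = -456/(218*9/(-7 + 9*9)) = -456/(218*9/(-7 + 81)) = -456/(218*9/74) = -456/(218*9*(1/74)) = -456/981/37 = -456*37/981 = -5624/327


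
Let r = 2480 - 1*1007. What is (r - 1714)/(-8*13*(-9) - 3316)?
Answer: 241/2380 ≈ 0.10126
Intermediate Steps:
r = 1473 (r = 2480 - 1007 = 1473)
(r - 1714)/(-8*13*(-9) - 3316) = (1473 - 1714)/(-8*13*(-9) - 3316) = -241/(-104*(-9) - 3316) = -241/(936 - 3316) = -241/(-2380) = -241*(-1/2380) = 241/2380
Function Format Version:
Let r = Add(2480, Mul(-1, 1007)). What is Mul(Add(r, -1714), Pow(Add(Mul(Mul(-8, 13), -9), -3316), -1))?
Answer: Rational(241, 2380) ≈ 0.10126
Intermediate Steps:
r = 1473 (r = Add(2480, -1007) = 1473)
Mul(Add(r, -1714), Pow(Add(Mul(Mul(-8, 13), -9), -3316), -1)) = Mul(Add(1473, -1714), Pow(Add(Mul(Mul(-8, 13), -9), -3316), -1)) = Mul(-241, Pow(Add(Mul(-104, -9), -3316), -1)) = Mul(-241, Pow(Add(936, -3316), -1)) = Mul(-241, Pow(-2380, -1)) = Mul(-241, Rational(-1, 2380)) = Rational(241, 2380)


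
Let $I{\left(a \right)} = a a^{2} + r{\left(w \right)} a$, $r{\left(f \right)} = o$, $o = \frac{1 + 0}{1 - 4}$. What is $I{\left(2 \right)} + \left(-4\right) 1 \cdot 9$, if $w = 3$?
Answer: $- \frac{86}{3} \approx -28.667$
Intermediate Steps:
$o = - \frac{1}{3}$ ($o = 1 \frac{1}{-3} = 1 \left(- \frac{1}{3}\right) = - \frac{1}{3} \approx -0.33333$)
$r{\left(f \right)} = - \frac{1}{3}$
$I{\left(a \right)} = a^{3} - \frac{a}{3}$ ($I{\left(a \right)} = a a^{2} - \frac{a}{3} = a^{3} - \frac{a}{3}$)
$I{\left(2 \right)} + \left(-4\right) 1 \cdot 9 = \left(2^{3} - \frac{2}{3}\right) + \left(-4\right) 1 \cdot 9 = \left(8 - \frac{2}{3}\right) - 36 = \frac{22}{3} - 36 = - \frac{86}{3}$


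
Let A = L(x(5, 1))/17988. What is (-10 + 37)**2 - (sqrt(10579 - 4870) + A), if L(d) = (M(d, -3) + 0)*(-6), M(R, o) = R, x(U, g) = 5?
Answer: 2185547/2998 - sqrt(5709) ≈ 653.44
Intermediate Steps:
L(d) = -6*d (L(d) = (d + 0)*(-6) = d*(-6) = -6*d)
A = -5/2998 (A = -6*5/17988 = -30*1/17988 = -5/2998 ≈ -0.0016678)
(-10 + 37)**2 - (sqrt(10579 - 4870) + A) = (-10 + 37)**2 - (sqrt(10579 - 4870) - 5/2998) = 27**2 - (sqrt(5709) - 5/2998) = 729 - (-5/2998 + sqrt(5709)) = 729 + (5/2998 - sqrt(5709)) = 2185547/2998 - sqrt(5709)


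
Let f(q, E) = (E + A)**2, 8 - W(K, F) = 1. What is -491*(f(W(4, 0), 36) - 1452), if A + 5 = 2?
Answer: 178233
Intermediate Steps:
A = -3 (A = -5 + 2 = -3)
W(K, F) = 7 (W(K, F) = 8 - 1*1 = 8 - 1 = 7)
f(q, E) = (-3 + E)**2 (f(q, E) = (E - 3)**2 = (-3 + E)**2)
-491*(f(W(4, 0), 36) - 1452) = -491*((-3 + 36)**2 - 1452) = -491*(33**2 - 1452) = -491*(1089 - 1452) = -491*(-363) = 178233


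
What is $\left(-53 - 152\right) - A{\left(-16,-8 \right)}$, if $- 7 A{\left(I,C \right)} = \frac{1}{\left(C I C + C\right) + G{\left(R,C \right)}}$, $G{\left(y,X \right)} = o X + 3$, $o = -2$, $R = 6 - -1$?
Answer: $- \frac{1453656}{7091} \approx -205.0$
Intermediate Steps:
$R = 7$ ($R = 6 + 1 = 7$)
$G{\left(y,X \right)} = 3 - 2 X$ ($G{\left(y,X \right)} = - 2 X + 3 = 3 - 2 X$)
$A{\left(I,C \right)} = - \frac{1}{7 \left(3 - C + I C^{2}\right)}$ ($A{\left(I,C \right)} = - \frac{1}{7 \left(\left(C I C + C\right) - \left(-3 + 2 C\right)\right)} = - \frac{1}{7 \left(\left(I C^{2} + C\right) - \left(-3 + 2 C\right)\right)} = - \frac{1}{7 \left(\left(C + I C^{2}\right) - \left(-3 + 2 C\right)\right)} = - \frac{1}{7 \left(3 - C + I C^{2}\right)}$)
$\left(-53 - 152\right) - A{\left(-16,-8 \right)} = \left(-53 - 152\right) - - \frac{1}{21 - -56 + 7 \left(-16\right) \left(-8\right)^{2}} = \left(-53 - 152\right) - - \frac{1}{21 + 56 + 7 \left(-16\right) 64} = -205 - - \frac{1}{21 + 56 - 7168} = -205 - - \frac{1}{-7091} = -205 - \left(-1\right) \left(- \frac{1}{7091}\right) = -205 - \frac{1}{7091} = - \frac{1453656}{7091}$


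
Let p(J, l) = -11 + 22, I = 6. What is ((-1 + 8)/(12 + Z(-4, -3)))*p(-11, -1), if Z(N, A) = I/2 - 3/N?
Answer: 44/9 ≈ 4.8889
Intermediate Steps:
p(J, l) = 11
Z(N, A) = 3 - 3/N (Z(N, A) = 6/2 - 3/N = 6*(½) - 3/N = 3 - 3/N)
((-1 + 8)/(12 + Z(-4, -3)))*p(-11, -1) = ((-1 + 8)/(12 + (3 - 3/(-4))))*11 = (7/(12 + (3 - 3*(-¼))))*11 = (7/(12 + (3 + ¾)))*11 = (7/(12 + 15/4))*11 = (7/(63/4))*11 = (7*(4/63))*11 = (4/9)*11 = 44/9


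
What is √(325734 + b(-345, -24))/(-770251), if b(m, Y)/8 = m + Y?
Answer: -√322782/770251 ≈ -0.00073760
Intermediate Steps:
b(m, Y) = 8*Y + 8*m (b(m, Y) = 8*(m + Y) = 8*(Y + m) = 8*Y + 8*m)
√(325734 + b(-345, -24))/(-770251) = √(325734 + (8*(-24) + 8*(-345)))/(-770251) = √(325734 + (-192 - 2760))*(-1/770251) = √(325734 - 2952)*(-1/770251) = √322782*(-1/770251) = -√322782/770251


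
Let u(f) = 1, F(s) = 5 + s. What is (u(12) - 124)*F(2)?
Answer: -861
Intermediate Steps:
(u(12) - 124)*F(2) = (1 - 124)*(5 + 2) = -123*7 = -861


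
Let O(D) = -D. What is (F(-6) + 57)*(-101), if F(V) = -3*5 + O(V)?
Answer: -4848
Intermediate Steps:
F(V) = -15 - V (F(V) = -3*5 - V = -15 - V)
(F(-6) + 57)*(-101) = ((-15 - 1*(-6)) + 57)*(-101) = ((-15 + 6) + 57)*(-101) = (-9 + 57)*(-101) = 48*(-101) = -4848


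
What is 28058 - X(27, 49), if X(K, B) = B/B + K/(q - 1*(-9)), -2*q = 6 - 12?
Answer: 112219/4 ≈ 28055.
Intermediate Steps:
q = 3 (q = -(6 - 12)/2 = -½*(-6) = 3)
X(K, B) = 1 + K/12 (X(K, B) = B/B + K/(3 - 1*(-9)) = 1 + K/(3 + 9) = 1 + K/12)
28058 - X(27, 49) = 28058 - (1 + (1/12)*27) = 28058 - (1 + 9/4) = 28058 - 1*13/4 = 28058 - 13/4 = 112219/4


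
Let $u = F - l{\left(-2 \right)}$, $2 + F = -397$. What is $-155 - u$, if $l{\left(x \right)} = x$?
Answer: $242$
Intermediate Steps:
$F = -399$ ($F = -2 - 397 = -399$)
$u = -397$ ($u = -399 - -2 = -399 + 2 = -397$)
$-155 - u = -155 - -397 = -155 + 397 = 242$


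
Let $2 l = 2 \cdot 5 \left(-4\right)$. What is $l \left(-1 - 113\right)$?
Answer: $2280$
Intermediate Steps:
$l = -20$ ($l = \frac{2 \cdot 5 \left(-4\right)}{2} = \frac{10 \left(-4\right)}{2} = \frac{1}{2} \left(-40\right) = -20$)
$l \left(-1 - 113\right) = - 20 \left(-1 - 113\right) = \left(-20\right) \left(-114\right) = 2280$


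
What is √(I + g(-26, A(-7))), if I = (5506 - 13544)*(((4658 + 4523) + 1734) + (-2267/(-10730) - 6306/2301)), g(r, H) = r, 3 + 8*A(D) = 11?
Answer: I*√1485256298939785405605/4114955 ≈ 9365.6*I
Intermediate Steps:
A(D) = 1 (A(D) = -3/8 + (⅛)*11 = -3/8 + 11/8 = 1)
I = -360940972303601/4114955 (I = -8038*((9181 + 1734) + (-2267*(-1/10730) - 6306*1/2301)) = -8038*(10915 + (2267/10730 - 2102/767)) = -8038*(10915 - 20815671/8229910) = -8038*89808651979/8229910 = -360940972303601/4114955 ≈ -8.7714e+7)
√(I + g(-26, A(-7))) = √(-360940972303601/4114955 - 26) = √(-360941079292431/4114955) = I*√1485256298939785405605/4114955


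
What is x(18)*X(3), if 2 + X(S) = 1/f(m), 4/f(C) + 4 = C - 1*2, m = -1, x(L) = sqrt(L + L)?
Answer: -45/2 ≈ -22.500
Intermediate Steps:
x(L) = sqrt(2)*sqrt(L) (x(L) = sqrt(2*L) = sqrt(2)*sqrt(L))
f(C) = 4/(-6 + C) (f(C) = 4/(-4 + (C - 1*2)) = 4/(-4 + (C - 2)) = 4/(-4 + (-2 + C)) = 4/(-6 + C))
X(S) = -15/4 (X(S) = -2 + 1/(4/(-6 - 1)) = -2 + 1/(4/(-7)) = -2 + 1/(4*(-1/7)) = -2 + 1/(-4/7) = -2 - 7/4 = -15/4)
x(18)*X(3) = (sqrt(2)*sqrt(18))*(-15/4) = (sqrt(2)*(3*sqrt(2)))*(-15/4) = 6*(-15/4) = -45/2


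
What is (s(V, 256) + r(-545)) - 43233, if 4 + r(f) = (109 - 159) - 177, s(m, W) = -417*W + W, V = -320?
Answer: -149960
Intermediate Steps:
s(m, W) = -416*W
r(f) = -231 (r(f) = -4 + ((109 - 159) - 177) = -4 + (-50 - 177) = -4 - 227 = -231)
(s(V, 256) + r(-545)) - 43233 = (-416*256 - 231) - 43233 = (-106496 - 231) - 43233 = -106727 - 43233 = -149960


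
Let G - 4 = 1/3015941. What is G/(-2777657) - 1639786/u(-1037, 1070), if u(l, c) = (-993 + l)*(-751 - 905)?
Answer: -6868468608342667241/14080816268487559080 ≈ -0.48779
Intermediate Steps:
G = 12063765/3015941 (G = 4 + 1/3015941 = 12063765/3015941 ≈ 4.0000)
u(l, c) = 1644408 - 1656*l (u(l, c) = (-993 + l)*(-1656) = 1644408 - 1656*l)
G/(-2777657) - 1639786/u(-1037, 1070) = (12063765/3015941)/(-2777657) - 1639786/(1644408 - 1656*(-1037)) = (12063765/3015941)*(-1/2777657) - 1639786/(1644408 + 1717272) = -12063765/8377249630237 - 1639786/3361680 = -12063765/8377249630237 - 1639786*1/3361680 = -12063765/8377249630237 - 819893/1680840 = -6868468608342667241/14080816268487559080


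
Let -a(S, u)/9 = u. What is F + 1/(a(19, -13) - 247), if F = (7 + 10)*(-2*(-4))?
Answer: 17679/130 ≈ 135.99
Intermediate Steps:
a(S, u) = -9*u
F = 136 (F = 17*8 = 136)
F + 1/(a(19, -13) - 247) = 136 + 1/(-9*(-13) - 247) = 136 + 1/(117 - 247) = 136 + 1/(-130) = 136 - 1/130 = 17679/130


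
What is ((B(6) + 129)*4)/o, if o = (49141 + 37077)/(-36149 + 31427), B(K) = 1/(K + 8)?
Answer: -8532654/301763 ≈ -28.276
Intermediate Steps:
B(K) = 1/(8 + K)
o = -43109/2361 (o = 86218/(-4722) = 86218*(-1/4722) = -43109/2361 ≈ -18.259)
((B(6) + 129)*4)/o = ((1/(8 + 6) + 129)*4)/(-43109/2361) = ((1/14 + 129)*4)*(-2361/43109) = ((1807/14)*4)*(-2361/43109) = (3614/7)*(-2361/43109) = -8532654/301763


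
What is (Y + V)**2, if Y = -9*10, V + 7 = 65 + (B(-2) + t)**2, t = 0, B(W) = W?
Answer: 784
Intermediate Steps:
V = 62 (V = -7 + (65 + (-2 + 0)**2) = -7 + (65 + (-2)**2) = -7 + (65 + 4) = -7 + 69 = 62)
Y = -90
(Y + V)**2 = (-90 + 62)**2 = (-28)**2 = 784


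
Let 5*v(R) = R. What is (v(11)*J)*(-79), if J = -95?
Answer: 16511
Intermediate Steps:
v(R) = R/5
(v(11)*J)*(-79) = (((⅕)*11)*(-95))*(-79) = ((11/5)*(-95))*(-79) = -209*(-79) = 16511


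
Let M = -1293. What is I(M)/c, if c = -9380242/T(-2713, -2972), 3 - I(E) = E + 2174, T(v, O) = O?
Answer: -1304708/4690121 ≈ -0.27818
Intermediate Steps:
I(E) = -2171 - E (I(E) = 3 - (E + 2174) = 3 - (2174 + E) = 3 + (-2174 - E) = -2171 - E)
c = 4690121/1486 (c = -9380242/(-2972) = -9380242*(-1/2972) = 4690121/1486 ≈ 3156.2)
I(M)/c = (-2171 - 1*(-1293))/(4690121/1486) = (-2171 + 1293)*(1486/4690121) = -878*1486/4690121 = -1304708/4690121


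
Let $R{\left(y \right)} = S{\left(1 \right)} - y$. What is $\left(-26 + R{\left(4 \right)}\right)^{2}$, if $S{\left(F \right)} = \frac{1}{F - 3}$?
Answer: $\frac{3721}{4} \approx 930.25$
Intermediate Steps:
$S{\left(F \right)} = \frac{1}{-3 + F}$
$R{\left(y \right)} = - \frac{1}{2} - y$ ($R{\left(y \right)} = \frac{1}{-3 + 1} - y = \frac{1}{-2} - y = - \frac{1}{2} - y$)
$\left(-26 + R{\left(4 \right)}\right)^{2} = \left(-26 - \frac{9}{2}\right)^{2} = \left(- \frac{61}{2}\right)^{2} = \frac{3721}{4}$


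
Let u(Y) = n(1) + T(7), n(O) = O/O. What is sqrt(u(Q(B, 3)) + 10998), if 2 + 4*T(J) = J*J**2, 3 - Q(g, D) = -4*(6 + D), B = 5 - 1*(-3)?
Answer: sqrt(44337)/2 ≈ 105.28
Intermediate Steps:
n(O) = 1
B = 8 (B = 5 + 3 = 8)
Q(g, D) = 27 + 4*D (Q(g, D) = 3 - (-4)*(6 + D) = 3 - (-24 - 4*D) = 3 + (24 + 4*D) = 27 + 4*D)
T(J) = -1/2 + J**3/4 (T(J) = -1/2 + (J*J**2)/4 = -1/2 + J**3/4)
u(Y) = 345/4 (u(Y) = 1 + (-1/2 + (1/4)*7**3) = 1 + (-1/2 + (1/4)*343) = 1 + (-1/2 + 343/4) = 1 + 341/4 = 345/4)
sqrt(u(Q(B, 3)) + 10998) = sqrt(345/4 + 10998) = sqrt(44337/4) = sqrt(44337)/2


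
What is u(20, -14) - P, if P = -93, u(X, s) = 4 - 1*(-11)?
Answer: 108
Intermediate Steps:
u(X, s) = 15 (u(X, s) = 4 + 11 = 15)
u(20, -14) - P = 15 - 1*(-93) = 15 + 93 = 108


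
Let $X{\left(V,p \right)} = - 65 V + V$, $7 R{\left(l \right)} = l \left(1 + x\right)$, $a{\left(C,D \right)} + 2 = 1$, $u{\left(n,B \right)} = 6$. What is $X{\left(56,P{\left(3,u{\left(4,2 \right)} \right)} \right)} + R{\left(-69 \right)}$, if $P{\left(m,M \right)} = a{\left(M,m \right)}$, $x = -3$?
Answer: $- \frac{24950}{7} \approx -3564.3$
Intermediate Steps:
$a{\left(C,D \right)} = -1$ ($a{\left(C,D \right)} = -2 + 1 = -1$)
$P{\left(m,M \right)} = -1$
$R{\left(l \right)} = - \frac{2 l}{7}$ ($R{\left(l \right)} = \frac{l \left(1 - 3\right)}{7} = \frac{l \left(-2\right)}{7} = \frac{\left(-2\right) l}{7} = - \frac{2 l}{7}$)
$X{\left(V,p \right)} = - 64 V$
$X{\left(56,P{\left(3,u{\left(4,2 \right)} \right)} \right)} + R{\left(-69 \right)} = \left(-64\right) 56 - - \frac{138}{7} = -3584 + \frac{138}{7} = - \frac{24950}{7}$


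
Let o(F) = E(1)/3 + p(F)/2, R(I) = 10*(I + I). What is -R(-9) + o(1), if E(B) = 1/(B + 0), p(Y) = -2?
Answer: 538/3 ≈ 179.33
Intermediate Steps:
R(I) = 20*I (R(I) = 10*(2*I) = 20*I)
E(B) = 1/B
o(F) = -2/3 (o(F) = 1/(1*3) - 2/2 = 1*(1/3) - 2*1/2 = 1/3 - 1 = -2/3)
-R(-9) + o(1) = -20*(-9) - 2/3 = -1*(-180) - 2/3 = 180 - 2/3 = 538/3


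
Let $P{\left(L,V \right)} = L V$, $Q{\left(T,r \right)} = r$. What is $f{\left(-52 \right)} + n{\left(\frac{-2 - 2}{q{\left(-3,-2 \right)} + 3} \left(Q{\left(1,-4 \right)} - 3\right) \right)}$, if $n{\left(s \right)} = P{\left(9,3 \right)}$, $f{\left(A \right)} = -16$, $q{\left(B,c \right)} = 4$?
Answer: $11$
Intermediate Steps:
$n{\left(s \right)} = 27$ ($n{\left(s \right)} = 9 \cdot 3 = 27$)
$f{\left(-52 \right)} + n{\left(\frac{-2 - 2}{q{\left(-3,-2 \right)} + 3} \left(Q{\left(1,-4 \right)} - 3\right) \right)} = -16 + 27 = 11$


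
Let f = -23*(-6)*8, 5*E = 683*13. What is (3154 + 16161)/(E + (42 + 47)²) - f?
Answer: -53429761/48484 ≈ -1102.0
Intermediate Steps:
E = 8879/5 (E = (683*13)/5 = (⅕)*8879 = 8879/5 ≈ 1775.8)
f = 1104 (f = 138*8 = 1104)
(3154 + 16161)/(E + (42 + 47)²) - f = (3154 + 16161)/(8879/5 + (42 + 47)²) - 1*1104 = 19315/(8879/5 + 89²) - 1104 = 19315/(8879/5 + 7921) - 1104 = 19315/(48484/5) - 1104 = 19315*(5/48484) - 1104 = 96575/48484 - 1104 = -53429761/48484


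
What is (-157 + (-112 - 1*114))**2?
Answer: 146689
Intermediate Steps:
(-157 + (-112 - 1*114))**2 = (-157 + (-112 - 114))**2 = (-157 - 226)**2 = (-383)**2 = 146689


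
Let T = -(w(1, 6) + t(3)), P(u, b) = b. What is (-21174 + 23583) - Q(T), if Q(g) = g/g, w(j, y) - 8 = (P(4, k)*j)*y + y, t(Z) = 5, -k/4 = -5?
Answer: 2408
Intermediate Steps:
k = 20 (k = -4*(-5) = 20)
w(j, y) = 8 + y + 20*j*y (w(j, y) = 8 + ((20*j)*y + y) = 8 + (20*j*y + y) = 8 + (y + 20*j*y) = 8 + y + 20*j*y)
T = -139 (T = -((8 + 6 + 20*1*6) + 5) = -((8 + 6 + 120) + 5) = -(134 + 5) = -1*139 = -139)
Q(g) = 1
(-21174 + 23583) - Q(T) = (-21174 + 23583) - 1*1 = 2409 - 1 = 2408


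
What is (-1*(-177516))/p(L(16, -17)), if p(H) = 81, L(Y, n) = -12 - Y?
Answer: 19724/9 ≈ 2191.6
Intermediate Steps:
(-1*(-177516))/p(L(16, -17)) = -1*(-177516)/81 = 177516*(1/81) = 19724/9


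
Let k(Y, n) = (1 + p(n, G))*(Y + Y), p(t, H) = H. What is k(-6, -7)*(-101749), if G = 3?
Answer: 4883952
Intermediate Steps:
k(Y, n) = 8*Y (k(Y, n) = (1 + 3)*(Y + Y) = 4*(2*Y) = 8*Y)
k(-6, -7)*(-101749) = (8*(-6))*(-101749) = -48*(-101749) = 4883952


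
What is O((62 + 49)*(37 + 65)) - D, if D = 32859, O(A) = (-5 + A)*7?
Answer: 46360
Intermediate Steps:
O(A) = -35 + 7*A
O((62 + 49)*(37 + 65)) - D = (-35 + 7*((62 + 49)*(37 + 65))) - 1*32859 = (-35 + 7*(111*102)) - 32859 = (-35 + 7*11322) - 32859 = (-35 + 79254) - 32859 = 79219 - 32859 = 46360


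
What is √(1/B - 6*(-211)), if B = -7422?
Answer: √69738974922/7422 ≈ 35.581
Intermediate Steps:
√(1/B - 6*(-211)) = √(1/(-7422) - 6*(-211)) = √(-1/7422 + 1266) = √(9396251/7422) = √69738974922/7422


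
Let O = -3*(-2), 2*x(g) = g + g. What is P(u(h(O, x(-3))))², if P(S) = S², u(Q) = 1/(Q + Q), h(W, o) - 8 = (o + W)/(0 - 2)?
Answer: 1/28561 ≈ 3.5013e-5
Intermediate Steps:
x(g) = g (x(g) = (g + g)/2 = (2*g)/2 = g)
O = 6
h(W, o) = 8 - W/2 - o/2 (h(W, o) = 8 + (o + W)/(0 - 2) = 8 + (W + o)/(-2) = 8 + (W + o)*(-½) = 8 + (-W/2 - o/2) = 8 - W/2 - o/2)
u(Q) = 1/(2*Q)
P(u(h(O, x(-3))))² = ((1/(2*(8 - ½*6 - ½*(-3))))²)² = ((1/(2*(8 - 3 + 3/2)))²)² = ((1/(2*(13/2)))²)² = (((½)*(2/13))²)² = ((1/13)²)² = (1/169)² = 1/28561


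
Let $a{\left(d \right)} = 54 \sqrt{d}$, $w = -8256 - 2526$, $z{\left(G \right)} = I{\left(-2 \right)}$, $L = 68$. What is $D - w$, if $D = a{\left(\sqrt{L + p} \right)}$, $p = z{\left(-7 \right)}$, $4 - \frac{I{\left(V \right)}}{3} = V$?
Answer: $10782 + 54 \sqrt[4]{86} \approx 10946.0$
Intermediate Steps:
$I{\left(V \right)} = 12 - 3 V$
$z{\left(G \right)} = 18$ ($z{\left(G \right)} = 12 - -6 = 12 + 6 = 18$)
$p = 18$
$w = -10782$
$D = 54 \sqrt[4]{86}$ ($D = 54 \sqrt{\sqrt{68 + 18}} = 54 \sqrt{\sqrt{86}} = 54 \sqrt[4]{86} \approx 164.44$)
$D - w = 54 \sqrt[4]{86} - -10782 = 54 \sqrt[4]{86} + 10782 = 10782 + 54 \sqrt[4]{86}$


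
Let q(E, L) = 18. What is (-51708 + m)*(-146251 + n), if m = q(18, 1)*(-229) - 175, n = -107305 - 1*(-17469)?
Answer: 13222052435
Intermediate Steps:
n = -89836 (n = -107305 + 17469 = -89836)
m = -4297 (m = 18*(-229) - 175 = -4122 - 175 = -4297)
(-51708 + m)*(-146251 + n) = (-51708 - 4297)*(-146251 - 89836) = -56005*(-236087) = 13222052435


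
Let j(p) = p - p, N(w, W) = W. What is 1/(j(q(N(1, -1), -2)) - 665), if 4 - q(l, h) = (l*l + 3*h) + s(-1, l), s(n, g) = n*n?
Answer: -1/665 ≈ -0.0015038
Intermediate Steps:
s(n, g) = n²
q(l, h) = 3 - l² - 3*h (q(l, h) = 4 - ((l*l + 3*h) + (-1)²) = 4 - ((l² + 3*h) + 1) = 4 - (1 + l² + 3*h) = 4 + (-1 - l² - 3*h) = 3 - l² - 3*h)
j(p) = 0
1/(j(q(N(1, -1), -2)) - 665) = 1/(0 - 665) = 1/(-665) = -1/665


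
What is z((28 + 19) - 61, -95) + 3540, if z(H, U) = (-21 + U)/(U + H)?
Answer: 385976/109 ≈ 3541.1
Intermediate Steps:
z(H, U) = (-21 + U)/(H + U)
z((28 + 19) - 61, -95) + 3540 = (-21 - 95)/(((28 + 19) - 61) - 95) + 3540 = -116/((47 - 61) - 95) + 3540 = -116/(-14 - 95) + 3540 = -116/(-109) + 3540 = -1/109*(-116) + 3540 = 116/109 + 3540 = 385976/109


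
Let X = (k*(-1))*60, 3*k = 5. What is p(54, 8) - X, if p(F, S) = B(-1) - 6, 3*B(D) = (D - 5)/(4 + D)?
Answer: 280/3 ≈ 93.333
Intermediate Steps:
k = 5/3 (k = (1/3)*5 = 5/3 ≈ 1.6667)
B(D) = (-5 + D)/(3*(4 + D)) (B(D) = ((D - 5)/(4 + D))/3 = ((-5 + D)/(4 + D))/3 = (-5 + D)/(3*(4 + D)))
p(F, S) = -20/3 (p(F, S) = (-5 - 1)/(3*(4 - 1)) - 6 = (1/3)*(-6)/3 - 6 = (1/3)*(1/3)*(-6) - 6 = -2/3 - 6 = -20/3)
X = -100 (X = ((5/3)*(-1))*60 = -5/3*60 = -100)
p(54, 8) - X = -20/3 - 1*(-100) = -20/3 + 100 = 280/3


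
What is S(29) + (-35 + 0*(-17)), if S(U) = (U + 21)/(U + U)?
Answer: -990/29 ≈ -34.138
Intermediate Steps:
S(U) = (21 + U)/(2*U) (S(U) = (21 + U)/((2*U)) = (21 + U)*(1/(2*U)) = (21 + U)/(2*U))
S(29) + (-35 + 0*(-17)) = (1/2)*(21 + 29)/29 + (-35 + 0*(-17)) = (1/2)*(1/29)*50 + (-35 + 0) = 25/29 - 35 = -990/29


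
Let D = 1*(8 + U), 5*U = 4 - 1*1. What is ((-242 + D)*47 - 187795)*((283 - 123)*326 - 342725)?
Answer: 57754094112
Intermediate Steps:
U = ⅗ (U = (4 - 1*1)/5 = (4 - 1)/5 = (⅕)*3 = ⅗ ≈ 0.60000)
D = 43/5 (D = 1*(8 + ⅗) = 1*(43/5) = 43/5 ≈ 8.6000)
((-242 + D)*47 - 187795)*((283 - 123)*326 - 342725) = ((-242 + 43/5)*47 - 187795)*((283 - 123)*326 - 342725) = (-1167/5*47 - 187795)*(160*326 - 342725) = (-54849/5 - 187795)*(52160 - 342725) = -993824/5*(-290565) = 57754094112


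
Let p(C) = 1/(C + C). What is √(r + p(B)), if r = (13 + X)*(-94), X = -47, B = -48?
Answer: √1840890/24 ≈ 56.533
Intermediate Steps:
p(C) = 1/(2*C)
r = 3196 (r = (13 - 47)*(-94) = -34*(-94) = 3196)
√(r + p(B)) = √(3196 + (½)/(-48)) = √(3196 + (½)*(-1/48)) = √(3196 - 1/96) = √(306815/96) = √1840890/24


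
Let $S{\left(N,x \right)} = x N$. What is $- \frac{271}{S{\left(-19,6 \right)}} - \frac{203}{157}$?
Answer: $\frac{19405}{17898} \approx 1.0842$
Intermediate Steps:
$S{\left(N,x \right)} = N x$
$- \frac{271}{S{\left(-19,6 \right)}} - \frac{203}{157} = - \frac{271}{\left(-19\right) 6} - \frac{203}{157} = - \frac{271}{-114} - \frac{203}{157} = \left(-271\right) \left(- \frac{1}{114}\right) - \frac{203}{157} = \frac{271}{114} - \frac{203}{157} = \frac{19405}{17898}$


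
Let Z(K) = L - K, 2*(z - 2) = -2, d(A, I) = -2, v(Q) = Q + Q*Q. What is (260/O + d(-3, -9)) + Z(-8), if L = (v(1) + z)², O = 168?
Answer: 695/42 ≈ 16.548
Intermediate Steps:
v(Q) = Q + Q²
z = 1 (z = 2 + (½)*(-2) = 2 - 1 = 1)
L = 9 (L = (1*(1 + 1) + 1)² = (1*2 + 1)² = (2 + 1)² = 3² = 9)
Z(K) = 9 - K
(260/O + d(-3, -9)) + Z(-8) = (260/168 - 2) + (9 - 1*(-8)) = (260*(1/168) - 2) + (9 + 8) = (65/42 - 2) + 17 = -19/42 + 17 = 695/42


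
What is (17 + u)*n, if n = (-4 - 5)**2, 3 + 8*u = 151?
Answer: 5751/2 ≈ 2875.5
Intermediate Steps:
u = 37/2 (u = -3/8 + (1/8)*151 = -3/8 + 151/8 = 37/2 ≈ 18.500)
n = 81 (n = (-9)**2 = 81)
(17 + u)*n = (17 + 37/2)*81 = (71/2)*81 = 5751/2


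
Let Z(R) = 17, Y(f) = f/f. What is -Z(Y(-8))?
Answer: -17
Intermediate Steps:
Y(f) = 1
-Z(Y(-8)) = -1*17 = -17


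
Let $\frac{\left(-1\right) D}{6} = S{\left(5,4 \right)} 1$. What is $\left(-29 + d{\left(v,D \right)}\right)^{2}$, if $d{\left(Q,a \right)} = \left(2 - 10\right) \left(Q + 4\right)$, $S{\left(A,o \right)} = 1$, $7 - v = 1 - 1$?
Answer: $13689$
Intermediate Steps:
$v = 7$ ($v = 7 - \left(1 - 1\right) = 7 - 0 = 7 + 0 = 7$)
$D = -6$ ($D = - 6 \cdot 1 \cdot 1 = \left(-6\right) 1 = -6$)
$d{\left(Q,a \right)} = -32 - 8 Q$ ($d{\left(Q,a \right)} = - 8 \left(4 + Q\right) = -32 - 8 Q$)
$\left(-29 + d{\left(v,D \right)}\right)^{2} = \left(-29 - 88\right)^{2} = \left(-117\right)^{2} = 13689$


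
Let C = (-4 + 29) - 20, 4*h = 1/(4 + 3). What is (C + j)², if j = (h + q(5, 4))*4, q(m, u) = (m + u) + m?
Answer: 183184/49 ≈ 3738.4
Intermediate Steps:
q(m, u) = u + 2*m
h = 1/28 (h = 1/(4*(4 + 3)) = (¼)/7 = (¼)*(⅐) = 1/28 ≈ 0.035714)
C = 5 (C = 25 - 20 = 5)
j = 393/7 (j = (1/28 + (4 + 2*5))*4 = (1/28 + (4 + 10))*4 = (1/28 + 14)*4 = (393/28)*4 = 393/7 ≈ 56.143)
(C + j)² = (5 + 393/7)² = (428/7)² = 183184/49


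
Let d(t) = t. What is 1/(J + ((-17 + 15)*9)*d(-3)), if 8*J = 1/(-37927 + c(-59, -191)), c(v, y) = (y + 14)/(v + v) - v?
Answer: 302932/16358327 ≈ 0.018519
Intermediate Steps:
c(v, y) = -v + (14 + y)/(2*v) (c(v, y) = (14 + y)/((2*v)) - v = (14 + y)*(1/(2*v)) - v = (14 + y)/(2*v) - v = -v + (14 + y)/(2*v))
J = -1/302932 (J = 1/(8*(-37927 + (7 + (½)*(-191) - 1*(-59)²)/(-59))) = 1/(8*(-37927 - (7 - 191/2 - 1*3481)/59)) = 1/(8*(-37927 - (7 - 191/2 - 3481)/59)) = 1/(8*(-37927 - 1/59*(-7139/2))) = 1/(8*(-37927 + 121/2)) = 1/(8*(-75733/2)) = (⅛)*(-2/75733) = -1/302932 ≈ -3.3011e-6)
1/(J + ((-17 + 15)*9)*d(-3)) = 1/(-1/302932 + ((-17 + 15)*9)*(-3)) = 1/(-1/302932 - 2*9*(-3)) = 1/(-1/302932 - 18*(-3)) = 1/(-1/302932 + 54) = 1/(16358327/302932) = 302932/16358327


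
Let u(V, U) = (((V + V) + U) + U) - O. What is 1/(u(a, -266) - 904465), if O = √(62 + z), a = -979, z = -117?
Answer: I/(√55 - 906955*I) ≈ -1.1026e-6 + 9.0159e-12*I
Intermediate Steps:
O = I*√55 (O = √(62 - 117) = √(-55) = I*√55 ≈ 7.4162*I)
u(V, U) = 2*U + 2*V - I*√55 (u(V, U) = (((V + V) + U) + U) - I*√55 = ((2*V + U) + U) - I*√55 = ((U + 2*V) + U) - I*√55 = (2*U + 2*V) - I*√55 = 2*U + 2*V - I*√55)
1/(u(a, -266) - 904465) = 1/((2*(-266) + 2*(-979) - I*√55) - 904465) = 1/((-532 - 1958 - I*√55) - 904465) = 1/((-2490 - I*√55) - 904465) = 1/(-906955 - I*√55)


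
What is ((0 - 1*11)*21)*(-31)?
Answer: 7161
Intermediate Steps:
((0 - 1*11)*21)*(-31) = ((0 - 11)*21)*(-31) = -11*21*(-31) = -231*(-31) = 7161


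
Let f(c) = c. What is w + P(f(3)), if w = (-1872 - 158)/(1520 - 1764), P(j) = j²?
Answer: 2113/122 ≈ 17.320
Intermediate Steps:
w = 1015/122 (w = -2030/(-244) = -2030*(-1/244) = 1015/122 ≈ 8.3197)
w + P(f(3)) = 1015/122 + 3² = 1015/122 + 9 = 2113/122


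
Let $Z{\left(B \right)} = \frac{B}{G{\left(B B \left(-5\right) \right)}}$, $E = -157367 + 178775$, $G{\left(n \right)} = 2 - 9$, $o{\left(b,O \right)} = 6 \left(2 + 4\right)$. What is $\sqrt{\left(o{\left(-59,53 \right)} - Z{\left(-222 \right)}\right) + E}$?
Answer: $\frac{3 \sqrt{116578}}{7} \approx 146.33$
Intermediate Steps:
$o{\left(b,O \right)} = 36$ ($o{\left(b,O \right)} = 6 \cdot 6 = 36$)
$G{\left(n \right)} = -7$
$E = 21408$
$Z{\left(B \right)} = - \frac{B}{7}$ ($Z{\left(B \right)} = \frac{B}{-7} = B \left(- \frac{1}{7}\right) = - \frac{B}{7}$)
$\sqrt{\left(o{\left(-59,53 \right)} - Z{\left(-222 \right)}\right) + E} = \sqrt{\left(36 - \left(- \frac{1}{7}\right) \left(-222\right)\right) + 21408} = \sqrt{\left(36 - \frac{222}{7}\right) + 21408} = \sqrt{\frac{30}{7} + 21408} = \sqrt{\frac{149886}{7}} = \frac{3 \sqrt{116578}}{7}$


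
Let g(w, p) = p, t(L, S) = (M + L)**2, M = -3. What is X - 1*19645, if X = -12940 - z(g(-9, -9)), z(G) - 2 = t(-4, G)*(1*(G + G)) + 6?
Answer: -31711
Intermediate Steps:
t(L, S) = (-3 + L)**2
z(G) = 8 + 98*G (z(G) = 2 + ((-3 - 4)**2*(1*(G + G)) + 6) = 2 + ((-7)**2*(1*(2*G)) + 6) = 2 + (49*(2*G) + 6) = 2 + (98*G + 6) = 2 + (6 + 98*G) = 8 + 98*G)
X = -12066 (X = -12940 - (8 + 98*(-9)) = -12940 - (8 - 882) = -12940 - 1*(-874) = -12940 + 874 = -12066)
X - 1*19645 = -12066 - 1*19645 = -12066 - 19645 = -31711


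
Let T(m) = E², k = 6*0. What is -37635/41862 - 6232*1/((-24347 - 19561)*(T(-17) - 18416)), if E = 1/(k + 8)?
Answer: -162305398278943/180533289139134 ≈ -0.89903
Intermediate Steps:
k = 0
E = ⅛ (E = 1/(0 + 8) = 1/8 = ⅛ ≈ 0.12500)
T(m) = 1/64 (T(m) = (⅛)² = 1/64)
-37635/41862 - 6232*1/((-24347 - 19561)*(T(-17) - 18416)) = -37635/41862 - 6232*1/((-24347 - 19561)*(1/64 - 18416)) = -37635*1/41862 - 6232/((-43908*(-1178623/64))) = -12545/13954 - 6232/12937744671/16 = -12545/13954 - 6232*16/12937744671 = -12545/13954 - 99712/12937744671 = -162305398278943/180533289139134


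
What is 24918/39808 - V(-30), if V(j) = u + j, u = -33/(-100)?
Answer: 15075267/497600 ≈ 30.296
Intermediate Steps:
u = 33/100 (u = -33*(-1/100) = 33/100 ≈ 0.33000)
V(j) = 33/100 + j
24918/39808 - V(-30) = 24918/39808 - (33/100 - 30) = 24918*(1/39808) - 1*(-2967/100) = 12459/19904 + 2967/100 = 15075267/497600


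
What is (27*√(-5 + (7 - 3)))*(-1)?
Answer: -27*I ≈ -27.0*I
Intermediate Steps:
(27*√(-5 + (7 - 3)))*(-1) = (27*√(-5 + 4))*(-1) = (27*√(-1))*(-1) = (27*I)*(-1) = -27*I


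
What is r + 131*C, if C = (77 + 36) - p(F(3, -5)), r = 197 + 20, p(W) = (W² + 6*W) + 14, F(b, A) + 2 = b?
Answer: 12269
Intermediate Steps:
F(b, A) = -2 + b
p(W) = 14 + W² + 6*W
r = 217
C = 92 (C = (77 + 36) - (14 + (-2 + 3)² + 6*(-2 + 3)) = 113 - (14 + 1² + 6*1) = 113 - (14 + 1 + 6) = 113 - 1*21 = 113 - 21 = 92)
r + 131*C = 217 + 131*92 = 217 + 12052 = 12269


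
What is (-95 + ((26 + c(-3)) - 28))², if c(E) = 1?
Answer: 9216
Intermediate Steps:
(-95 + ((26 + c(-3)) - 28))² = (-95 + ((26 + 1) - 28))² = (-95 + (27 - 28))² = (-95 - 1)² = (-96)² = 9216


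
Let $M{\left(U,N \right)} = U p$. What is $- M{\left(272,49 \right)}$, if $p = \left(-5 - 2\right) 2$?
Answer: $3808$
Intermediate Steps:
$p = -14$ ($p = \left(-7\right) 2 = -14$)
$M{\left(U,N \right)} = - 14 U$ ($M{\left(U,N \right)} = U \left(-14\right) = - 14 U$)
$- M{\left(272,49 \right)} = - \left(-14\right) 272 = \left(-1\right) \left(-3808\right) = 3808$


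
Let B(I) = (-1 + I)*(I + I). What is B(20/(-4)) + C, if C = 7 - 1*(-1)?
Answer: 68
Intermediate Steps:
C = 8 (C = 7 + 1 = 8)
B(I) = 2*I*(-1 + I) (B(I) = (-1 + I)*(2*I) = 2*I*(-1 + I))
B(20/(-4)) + C = 2*(20/(-4))*(-1 + 20/(-4)) + 8 = 2*(20*(-¼))*(-1 + 20*(-¼)) + 8 = 2*(-5)*(-1 - 5) + 8 = 2*(-5)*(-6) + 8 = 60 + 8 = 68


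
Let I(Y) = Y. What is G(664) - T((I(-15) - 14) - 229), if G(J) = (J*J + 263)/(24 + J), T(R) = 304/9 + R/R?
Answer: 3755087/6192 ≈ 606.44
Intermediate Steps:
T(R) = 313/9 (T(R) = 304*(⅑) + 1 = 304/9 + 1 = 313/9)
G(J) = (263 + J²)/(24 + J) (G(J) = (J² + 263)/(24 + J) = (263 + J²)/(24 + J))
G(664) - T((I(-15) - 14) - 229) = (263 + 664²)/(24 + 664) - 1*313/9 = (263 + 440896)/688 - 313/9 = (1/688)*441159 - 313/9 = 441159/688 - 313/9 = 3755087/6192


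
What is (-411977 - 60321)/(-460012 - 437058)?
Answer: 236149/448535 ≈ 0.52649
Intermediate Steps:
(-411977 - 60321)/(-460012 - 437058) = -472298/(-897070) = -472298*(-1/897070) = 236149/448535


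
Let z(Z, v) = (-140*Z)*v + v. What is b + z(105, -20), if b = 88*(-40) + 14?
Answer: 290474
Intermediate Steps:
b = -3506 (b = -3520 + 14 = -3506)
z(Z, v) = v - 140*Z*v (z(Z, v) = -140*Z*v + v = v - 140*Z*v)
b + z(105, -20) = -3506 - 20*(1 - 140*105) = -3506 - 20*(1 - 14700) = -3506 - 20*(-14699) = -3506 + 293980 = 290474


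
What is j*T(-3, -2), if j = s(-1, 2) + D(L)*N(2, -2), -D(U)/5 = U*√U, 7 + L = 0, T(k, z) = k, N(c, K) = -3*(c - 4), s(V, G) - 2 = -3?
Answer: 3 - 630*I*√7 ≈ 3.0 - 1666.8*I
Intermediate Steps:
s(V, G) = -1 (s(V, G) = 2 - 3 = -1)
N(c, K) = 12 - 3*c (N(c, K) = -3*(-4 + c) = 12 - 3*c)
L = -7 (L = -7 + 0 = -7)
D(U) = -5*U^(3/2) (D(U) = -5*U*√U = -5*U^(3/2))
j = -1 + 210*I*√7 (j = -1 + (-(-35)*I*√7)*(12 - 3*2) = -1 + (-(-35)*I*√7)*(12 - 6) = -1 + (35*I*√7)*6 = -1 + 210*I*√7 ≈ -1.0 + 555.61*I)
j*T(-3, -2) = (-1 + 210*I*√7)*(-3) = 3 - 630*I*√7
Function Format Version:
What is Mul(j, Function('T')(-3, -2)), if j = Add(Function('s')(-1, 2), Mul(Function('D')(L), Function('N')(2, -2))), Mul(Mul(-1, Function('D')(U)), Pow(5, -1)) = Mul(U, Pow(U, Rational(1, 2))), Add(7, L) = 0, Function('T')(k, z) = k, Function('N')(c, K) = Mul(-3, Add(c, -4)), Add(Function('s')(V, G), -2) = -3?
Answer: Add(3, Mul(-630, I, Pow(7, Rational(1, 2)))) ≈ Add(3.0000, Mul(-1666.8, I))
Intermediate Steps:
Function('s')(V, G) = -1 (Function('s')(V, G) = Add(2, -3) = -1)
Function('N')(c, K) = Add(12, Mul(-3, c)) (Function('N')(c, K) = Mul(-3, Add(-4, c)) = Add(12, Mul(-3, c)))
L = -7 (L = Add(-7, 0) = -7)
Function('D')(U) = Mul(-5, Pow(U, Rational(3, 2))) (Function('D')(U) = Mul(-5, Mul(U, Pow(U, Rational(1, 2)))) = Mul(-5, Pow(U, Rational(3, 2))))
j = Add(-1, Mul(210, I, Pow(7, Rational(1, 2)))) (j = Add(-1, Mul(Mul(-5, Pow(-7, Rational(3, 2))), Add(12, Mul(-3, 2)))) = Add(-1, Mul(Mul(-5, Mul(-7, I, Pow(7, Rational(1, 2)))), Add(12, -6))) = Add(-1, Mul(Mul(35, I, Pow(7, Rational(1, 2))), 6)) = Add(-1, Mul(210, I, Pow(7, Rational(1, 2)))) ≈ Add(-1.0000, Mul(555.61, I)))
Mul(j, Function('T')(-3, -2)) = Mul(Add(-1, Mul(210, I, Pow(7, Rational(1, 2)))), -3) = Add(3, Mul(-630, I, Pow(7, Rational(1, 2))))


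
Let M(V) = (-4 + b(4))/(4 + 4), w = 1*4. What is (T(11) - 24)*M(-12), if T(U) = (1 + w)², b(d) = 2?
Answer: -¼ ≈ -0.25000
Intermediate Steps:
w = 4
T(U) = 25 (T(U) = (1 + 4)² = 5² = 25)
M(V) = -¼ (M(V) = (-4 + 2)/(4 + 4) = -2/8 = -2*⅛ = -¼)
(T(11) - 24)*M(-12) = (25 - 24)*(-¼) = 1*(-¼) = -¼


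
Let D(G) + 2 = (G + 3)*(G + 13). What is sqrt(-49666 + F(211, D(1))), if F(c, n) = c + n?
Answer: 3*I*sqrt(5489) ≈ 222.26*I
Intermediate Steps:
D(G) = -2 + (3 + G)*(13 + G) (D(G) = -2 + (G + 3)*(G + 13) = -2 + (3 + G)*(13 + G))
sqrt(-49666 + F(211, D(1))) = sqrt(-49666 + (211 + (37 + 1**2 + 16*1))) = sqrt(-49666 + (211 + (37 + 1 + 16))) = sqrt(-49666 + (211 + 54)) = sqrt(-49666 + 265) = sqrt(-49401) = 3*I*sqrt(5489)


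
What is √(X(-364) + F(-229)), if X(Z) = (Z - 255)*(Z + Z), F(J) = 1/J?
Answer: √23631592483/229 ≈ 671.29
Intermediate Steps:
X(Z) = 2*Z*(-255 + Z) (X(Z) = (-255 + Z)*(2*Z) = 2*Z*(-255 + Z))
√(X(-364) + F(-229)) = √(2*(-364)*(-255 - 364) + 1/(-229)) = √(2*(-364)*(-619) - 1/229) = √(450632 - 1/229) = √(103194727/229) = √23631592483/229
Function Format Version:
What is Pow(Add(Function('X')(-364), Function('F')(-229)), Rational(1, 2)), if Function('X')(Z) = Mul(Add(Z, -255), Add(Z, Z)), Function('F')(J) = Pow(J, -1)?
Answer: Mul(Rational(1, 229), Pow(23631592483, Rational(1, 2))) ≈ 671.29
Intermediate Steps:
Function('X')(Z) = Mul(2, Z, Add(-255, Z)) (Function('X')(Z) = Mul(Add(-255, Z), Mul(2, Z)) = Mul(2, Z, Add(-255, Z)))
Pow(Add(Function('X')(-364), Function('F')(-229)), Rational(1, 2)) = Pow(Add(Mul(2, -364, Add(-255, -364)), Pow(-229, -1)), Rational(1, 2)) = Pow(Add(Mul(2, -364, -619), Rational(-1, 229)), Rational(1, 2)) = Pow(Add(450632, Rational(-1, 229)), Rational(1, 2)) = Pow(Rational(103194727, 229), Rational(1, 2)) = Mul(Rational(1, 229), Pow(23631592483, Rational(1, 2)))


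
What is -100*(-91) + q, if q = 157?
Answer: 9257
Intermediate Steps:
-100*(-91) + q = -100*(-91) + 157 = 9100 + 157 = 9257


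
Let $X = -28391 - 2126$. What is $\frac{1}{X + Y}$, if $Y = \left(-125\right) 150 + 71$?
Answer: $- \frac{1}{49196} \approx -2.0327 \cdot 10^{-5}$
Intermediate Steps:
$X = -30517$
$Y = -18679$ ($Y = -18750 + 71 = -18679$)
$\frac{1}{X + Y} = \frac{1}{-30517 - 18679} = \frac{1}{-49196} = - \frac{1}{49196}$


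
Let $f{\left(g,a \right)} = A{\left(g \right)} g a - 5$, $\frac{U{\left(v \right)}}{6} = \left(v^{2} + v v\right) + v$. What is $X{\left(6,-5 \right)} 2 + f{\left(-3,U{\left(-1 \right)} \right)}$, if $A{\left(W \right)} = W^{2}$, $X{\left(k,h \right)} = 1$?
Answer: $-165$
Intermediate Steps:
$U{\left(v \right)} = 6 v + 12 v^{2}$ ($U{\left(v \right)} = 6 \left(\left(v^{2} + v v\right) + v\right) = 6 \left(\left(v^{2} + v^{2}\right) + v\right) = 6 \left(2 v^{2} + v\right) = 6 \left(v + 2 v^{2}\right) = 6 v + 12 v^{2}$)
$f{\left(g,a \right)} = -5 + a g^{3}$ ($f{\left(g,a \right)} = g^{2} g a - 5 = g^{3} a - 5 = a g^{3} - 5 = -5 + a g^{3}$)
$X{\left(6,-5 \right)} 2 + f{\left(-3,U{\left(-1 \right)} \right)} = 1 \cdot 2 + \left(-5 + 6 \left(-1\right) \left(1 + 2 \left(-1\right)\right) \left(-3\right)^{3}\right) = 2 + \left(-5 + 6 \left(-1\right) \left(1 - 2\right) \left(-27\right)\right) = 2 + \left(-5 + 6 \left(-1\right) \left(-1\right) \left(-27\right)\right) = 2 + \left(-5 + 6 \left(-27\right)\right) = 2 - 167 = -165$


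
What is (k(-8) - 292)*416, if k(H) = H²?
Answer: -94848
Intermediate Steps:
(k(-8) - 292)*416 = ((-8)² - 292)*416 = (64 - 292)*416 = -228*416 = -94848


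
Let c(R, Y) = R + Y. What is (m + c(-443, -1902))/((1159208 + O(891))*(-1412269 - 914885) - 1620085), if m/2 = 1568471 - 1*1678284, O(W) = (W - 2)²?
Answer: 221971/4536855830551 ≈ 4.8926e-8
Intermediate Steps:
O(W) = (-2 + W)²
m = -219626 (m = 2*(1568471 - 1*1678284) = 2*(1568471 - 1678284) = 2*(-109813) = -219626)
(m + c(-443, -1902))/((1159208 + O(891))*(-1412269 - 914885) - 1620085) = (-219626 + (-443 - 1902))/((1159208 + (-2 + 891)²)*(-1412269 - 914885) - 1620085) = (-219626 - 2345)/((1159208 + 889²)*(-2327154) - 1620085) = -221971/((1159208 + 790321)*(-2327154) - 1620085) = -221971/(1949529*(-2327154) - 1620085) = -221971/(-4536854210466 - 1620085) = -221971/(-4536855830551) = -221971*(-1/4536855830551) = 221971/4536855830551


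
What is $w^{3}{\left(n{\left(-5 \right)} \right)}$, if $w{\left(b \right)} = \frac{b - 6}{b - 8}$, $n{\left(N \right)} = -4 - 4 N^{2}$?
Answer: $\frac{166375}{175616} \approx 0.94738$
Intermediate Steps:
$w{\left(b \right)} = \frac{-6 + b}{-8 + b}$
$w^{3}{\left(n{\left(-5 \right)} \right)} = \left(\frac{-6 - \left(4 + 4 \left(-5\right)^{2}\right)}{-8 - \left(4 + 4 \left(-5\right)^{2}\right)}\right)^{3} = \left(\frac{-6 - 104}{-8 - 104}\right)^{3} = \left(\frac{1}{-112} \left(-110\right)\right)^{3} = \left(\left(- \frac{1}{112}\right) \left(-110\right)\right)^{3} = \left(\frac{55}{56}\right)^{3} = \frac{166375}{175616}$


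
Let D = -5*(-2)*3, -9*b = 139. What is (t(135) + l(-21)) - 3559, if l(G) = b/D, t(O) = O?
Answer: -924619/270 ≈ -3424.5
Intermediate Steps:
b = -139/9 (b = -⅑*139 = -139/9 ≈ -15.444)
D = 30 (D = 10*3 = 30)
l(G) = -139/270 (l(G) = -139/9/30 = -139/9*1/30 = -139/270)
(t(135) + l(-21)) - 3559 = (135 - 139/270) - 3559 = 36311/270 - 3559 = -924619/270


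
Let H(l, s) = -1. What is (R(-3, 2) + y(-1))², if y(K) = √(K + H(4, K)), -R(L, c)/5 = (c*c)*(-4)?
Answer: (80 + I*√2)² ≈ 6398.0 + 226.27*I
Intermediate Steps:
R(L, c) = 20*c² (R(L, c) = -5*c*c*(-4) = -5*c²*(-4) = -(-20)*c² = 20*c²)
y(K) = √(-1 + K) (y(K) = √(K - 1) = √(-1 + K))
(R(-3, 2) + y(-1))² = (20*2² + √(-1 - 1))² = (20*4 + √(-2))² = (80 + I*√2)²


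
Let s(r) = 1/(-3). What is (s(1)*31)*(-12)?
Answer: 124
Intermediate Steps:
s(r) = -⅓
(s(1)*31)*(-12) = -⅓*31*(-12) = -31/3*(-12) = 124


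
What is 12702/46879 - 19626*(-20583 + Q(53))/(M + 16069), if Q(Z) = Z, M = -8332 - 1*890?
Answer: 18888657095214/320980513 ≈ 58847.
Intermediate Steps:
M = -9222 (M = -8332 - 890 = -9222)
12702/46879 - 19626*(-20583 + Q(53))/(M + 16069) = 12702/46879 - 19626*(-20583 + 53)/(-9222 + 16069) = 12702*(1/46879) - 19626/(6847/(-20530)) = 12702/46879 - 19626/(6847*(-1/20530)) = 12702/46879 - 19626/(-6847/20530) = 12702/46879 - 19626*(-20530/6847) = 12702/46879 + 402921780/6847 = 18888657095214/320980513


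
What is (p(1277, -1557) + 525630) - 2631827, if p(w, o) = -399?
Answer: -2106596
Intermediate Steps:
(p(1277, -1557) + 525630) - 2631827 = (-399 + 525630) - 2631827 = 525231 - 2631827 = -2106596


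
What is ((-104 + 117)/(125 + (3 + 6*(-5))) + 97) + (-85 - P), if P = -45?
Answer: 5599/98 ≈ 57.133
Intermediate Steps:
((-104 + 117)/(125 + (3 + 6*(-5))) + 97) + (-85 - P) = ((-104 + 117)/(125 + (3 + 6*(-5))) + 97) + (-85 - 1*(-45)) = (13/(125 + (3 - 30)) + 97) + (-85 + 45) = (13/(125 - 27) + 97) - 40 = (13/98 + 97) - 40 = 9519/98 - 40 = 5599/98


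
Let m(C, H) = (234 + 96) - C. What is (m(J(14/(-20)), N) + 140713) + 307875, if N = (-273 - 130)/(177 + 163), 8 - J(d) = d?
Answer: 4489093/10 ≈ 4.4891e+5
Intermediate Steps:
J(d) = 8 - d
N = -403/340 ≈ -1.1853
m(C, H) = 330 - C
(m(J(14/(-20)), N) + 140713) + 307875 = ((330 - (8 - 14/(-20))) + 140713) + 307875 = ((330 - (8 - 14*(-1)/20)) + 140713) + 307875 = ((330 - (8 - 1*(-7/10))) + 140713) + 307875 = ((330 - (8 + 7/10)) + 140713) + 307875 = ((330 - 1*87/10) + 140713) + 307875 = ((330 - 87/10) + 140713) + 307875 = (3213/10 + 140713) + 307875 = 1410343/10 + 307875 = 4489093/10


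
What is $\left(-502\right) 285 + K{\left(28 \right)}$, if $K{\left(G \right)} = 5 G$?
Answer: $-142930$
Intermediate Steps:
$\left(-502\right) 285 + K{\left(28 \right)} = \left(-502\right) 285 + 5 \cdot 28 = -143070 + 140 = -142930$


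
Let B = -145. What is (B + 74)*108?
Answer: -7668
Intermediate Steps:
(B + 74)*108 = (-145 + 74)*108 = -71*108 = -7668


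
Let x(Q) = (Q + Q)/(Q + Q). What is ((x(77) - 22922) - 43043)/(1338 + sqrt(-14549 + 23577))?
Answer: -11032479/222652 + 16491*sqrt(2257)/222652 ≈ -46.032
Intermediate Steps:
x(Q) = 1 (x(Q) = (2*Q)/((2*Q)) = (2*Q)*(1/(2*Q)) = 1)
((x(77) - 22922) - 43043)/(1338 + sqrt(-14549 + 23577)) = ((1 - 22922) - 43043)/(1338 + sqrt(-14549 + 23577)) = (-22921 - 43043)/(1338 + sqrt(9028)) = -65964/(1338 + 2*sqrt(2257))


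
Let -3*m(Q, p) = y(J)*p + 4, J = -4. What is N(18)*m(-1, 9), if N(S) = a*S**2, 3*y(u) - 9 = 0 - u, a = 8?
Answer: -37152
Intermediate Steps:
y(u) = 3 - u/3 (y(u) = 3 + (0 - u)/3 = 3 + (-u)/3 = 3 - u/3)
N(S) = 8*S**2
m(Q, p) = -4/3 - 13*p/9 (m(Q, p) = -((3 - 1/3*(-4))*p + 4)/3 = -((3 + 4/3)*p + 4)/3 = -(13*p/3 + 4)/3 = -(4 + 13*p/3)/3 = -4/3 - 13*p/9)
N(18)*m(-1, 9) = (8*18**2)*(-4/3 - 13/9*9) = (8*324)*(-4/3 - 13) = 2592*(-43/3) = -37152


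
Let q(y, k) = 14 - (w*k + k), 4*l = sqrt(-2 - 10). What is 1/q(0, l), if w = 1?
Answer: I/(sqrt(3) + 14*I) ≈ 0.070352 + 0.0087038*I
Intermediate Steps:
l = I*sqrt(3)/2 (l = sqrt(-2 - 10)/4 = sqrt(-12)/4 = (2*I*sqrt(3))/4 = I*sqrt(3)/2 ≈ 0.86602*I)
q(y, k) = 14 - 2*k (q(y, k) = 14 - (1*k + k) = 14 - (k + k) = 14 - 2*k)
1/q(0, l) = 1/(14 - I*sqrt(3))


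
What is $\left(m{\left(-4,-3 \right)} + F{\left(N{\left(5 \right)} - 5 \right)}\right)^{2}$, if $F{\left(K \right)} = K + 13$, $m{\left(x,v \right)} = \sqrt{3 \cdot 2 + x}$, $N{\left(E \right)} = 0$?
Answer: $\left(8 + \sqrt{2}\right)^{2} \approx 88.627$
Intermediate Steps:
$m{\left(x,v \right)} = \sqrt{6 + x}$
$F{\left(K \right)} = 13 + K$
$\left(m{\left(-4,-3 \right)} + F{\left(N{\left(5 \right)} - 5 \right)}\right)^{2} = \left(\sqrt{6 - 4} + \left(13 + \left(0 - 5\right)\right)\right)^{2} = \left(\sqrt{2} + \left(13 + \left(0 - 5\right)\right)\right)^{2} = \left(\sqrt{2} + \left(13 - 5\right)\right)^{2} = \left(\sqrt{2} + 8\right)^{2} = \left(8 + \sqrt{2}\right)^{2}$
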